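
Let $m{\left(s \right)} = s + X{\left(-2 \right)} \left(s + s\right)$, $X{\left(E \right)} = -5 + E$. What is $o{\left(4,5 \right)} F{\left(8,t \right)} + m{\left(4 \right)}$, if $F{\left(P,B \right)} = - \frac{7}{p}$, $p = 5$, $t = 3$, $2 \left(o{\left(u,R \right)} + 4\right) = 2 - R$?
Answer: $- \frac{443}{10} \approx -44.3$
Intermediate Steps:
$o{\left(u,R \right)} = -3 - \frac{R}{2}$ ($o{\left(u,R \right)} = -4 + \frac{2 - R}{2} = -4 - \left(-1 + \frac{R}{2}\right) = -3 - \frac{R}{2}$)
$F{\left(P,B \right)} = - \frac{7}{5}$
$m{\left(s \right)} = - 13 s$ ($m{\left(s \right)} = s + \left(-5 - 2\right) \left(s + s\right) = s - 7 \cdot 2 s = s - 14 s = - 13 s$)
$o{\left(4,5 \right)} F{\left(8,t \right)} + m{\left(4 \right)} = \left(-3 - \frac{5}{2}\right) \left(- \frac{7}{5}\right) - 52 = \left(- \frac{11}{2}\right) \left(- \frac{7}{5}\right) - 52 = \frac{77}{10} - 52 = - \frac{443}{10}$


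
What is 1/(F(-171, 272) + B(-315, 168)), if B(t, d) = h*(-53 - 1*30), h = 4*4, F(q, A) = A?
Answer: -1/1056 ≈ -0.00094697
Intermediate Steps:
h = 16
B(t, d) = -1328 (B(t, d) = 16*(-53 - 1*30) = 16*(-53 - 30) = 16*(-83) = -1328)
1/(F(-171, 272) + B(-315, 168)) = 1/(272 - 1328) = 1/(-1056) = -1/1056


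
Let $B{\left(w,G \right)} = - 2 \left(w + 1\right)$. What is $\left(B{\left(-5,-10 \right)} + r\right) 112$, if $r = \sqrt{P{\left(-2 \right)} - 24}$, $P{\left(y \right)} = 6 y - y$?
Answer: $896 + 112 i \sqrt{34} \approx 896.0 + 653.07 i$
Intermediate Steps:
$P{\left(y \right)} = 5 y$
$B{\left(w,G \right)} = -2 - 2 w$ ($B{\left(w,G \right)} = - 2 \left(1 + w\right) = -2 - 2 w$)
$r = i \sqrt{34}$ ($r = \sqrt{5 \left(-2\right) - 24} = \sqrt{-10 - 24} = \sqrt{-34} = i \sqrt{34} \approx 5.8309 i$)
$\left(B{\left(-5,-10 \right)} + r\right) 112 = \left(\left(-2 - -10\right) + i \sqrt{34}\right) 112 = \left(\left(-2 + 10\right) + i \sqrt{34}\right) 112 = \left(8 + i \sqrt{34}\right) 112 = 896 + 112 i \sqrt{34}$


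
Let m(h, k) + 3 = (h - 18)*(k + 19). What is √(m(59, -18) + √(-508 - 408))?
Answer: √(38 + 2*I*√229) ≈ 6.5795 + 2.3*I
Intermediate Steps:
m(h, k) = -3 + (-18 + h)*(19 + k) (m(h, k) = -3 + (h - 18)*(k + 19) = -3 + (-18 + h)*(19 + k))
√(m(59, -18) + √(-508 - 408)) = √((-345 - 18*(-18) + 19*59 + 59*(-18)) + √(-508 - 408)) = √((-345 + 324 + 1121 - 1062) + √(-916)) = √(38 + 2*I*√229)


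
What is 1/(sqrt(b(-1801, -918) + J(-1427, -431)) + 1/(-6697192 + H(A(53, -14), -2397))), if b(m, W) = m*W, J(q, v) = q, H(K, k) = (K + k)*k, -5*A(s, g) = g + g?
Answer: 24125155/38457549076655117226 + 23280924150961*sqrt(1651891)/38457549076655117226 ≈ 0.00077805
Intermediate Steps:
A(s, g) = -2*g/5 (A(s, g) = -(g + g)/5 = -2*g/5)
H(K, k) = k*(K + k)
b(m, W) = W*m
1/(sqrt(b(-1801, -918) + J(-1427, -431)) + 1/(-6697192 + H(A(53, -14), -2397))) = 1/(sqrt(-918*(-1801) - 1427) + 1/(-6697192 - 2397*(-2/5*(-14) - 2397))) = 1/(sqrt(1653318 - 1427) + 1/(-6697192 - 2397*(28/5 - 2397))) = 1/(sqrt(1651891) + 1/(-6697192 - 2397*(-11957/5))) = 1/(sqrt(1651891) + 1/(-6697192 + 28660929/5)) = 1/(sqrt(1651891) + 1/(-4825031/5)) = 1/(sqrt(1651891) - 5/4825031) = 1/(-5/4825031 + sqrt(1651891))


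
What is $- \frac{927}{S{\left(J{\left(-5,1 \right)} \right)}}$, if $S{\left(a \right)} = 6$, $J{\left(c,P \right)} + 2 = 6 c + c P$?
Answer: $- \frac{309}{2} \approx -154.5$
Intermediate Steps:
$J{\left(c,P \right)} = -2 + 6 c + P c$ ($J{\left(c,P \right)} = -2 + \left(6 c + c P\right) = -2 + \left(6 c + P c\right) = -2 + 6 c + P c$)
$- \frac{927}{S{\left(J{\left(-5,1 \right)} \right)}} = - \frac{927}{6} = \left(-927\right) \frac{1}{6} = - \frac{309}{2}$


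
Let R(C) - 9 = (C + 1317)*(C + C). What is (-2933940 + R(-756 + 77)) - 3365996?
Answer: -7166331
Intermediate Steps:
R(C) = 9 + 2*C*(1317 + C) (R(C) = 9 + (C + 1317)*(C + C) = 9 + (1317 + C)*(2*C) = 9 + 2*C*(1317 + C))
(-2933940 + R(-756 + 77)) - 3365996 = (-2933940 + (9 + 2*(-756 + 77)² + 2634*(-756 + 77))) - 3365996 = (-2933940 + (9 + 2*(-679)² + 2634*(-679))) - 3365996 = (-2933940 + (9 + 2*461041 - 1788486)) - 3365996 = (-2933940 + (9 + 922082 - 1788486)) - 3365996 = (-2933940 - 866395) - 3365996 = -3800335 - 3365996 = -7166331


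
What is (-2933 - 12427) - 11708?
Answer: -27068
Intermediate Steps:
(-2933 - 12427) - 11708 = -15360 - 11708 = -27068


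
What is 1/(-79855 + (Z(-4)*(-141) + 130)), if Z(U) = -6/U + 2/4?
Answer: -1/80007 ≈ -1.2499e-5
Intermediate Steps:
Z(U) = 1/2 - 6/U (Z(U) = -6/U + 2*(1/4) = -6/U + 1/2 = 1/2 - 6/U)
1/(-79855 + (Z(-4)*(-141) + 130)) = 1/(-79855 + (((1/2)*(-12 - 4)/(-4))*(-141) + 130)) = 1/(-79855 + (((1/2)*(-1/4)*(-16))*(-141) + 130)) = 1/(-79855 + (2*(-141) + 130)) = 1/(-79855 + (-282 + 130)) = 1/(-79855 - 152) = 1/(-80007) = -1/80007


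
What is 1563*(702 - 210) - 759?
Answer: 768237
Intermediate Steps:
1563*(702 - 210) - 759 = 1563*492 - 759 = 768996 - 759 = 768237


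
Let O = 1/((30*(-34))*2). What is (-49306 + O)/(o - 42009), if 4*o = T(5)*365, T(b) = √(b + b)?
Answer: 38067057479/32431824715 + 198449989*√10/77836379316 ≈ 1.1818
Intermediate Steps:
T(b) = √2*√b (T(b) = √(2*b) = √2*√b)
o = 365*√10/4 (o = ((√2*√5)*365)/4 = (√10*365)/4 = (365*√10)/4 = 365*√10/4 ≈ 288.56)
O = -1/2040 (O = 1/(-1020*2) = 1/(-2040) = -1/2040 ≈ -0.00049020)
(-49306 + O)/(o - 42009) = (-49306 - 1/2040)/(365*√10/4 - 42009) = -100584241/(2040*(-42009 + 365*√10/4))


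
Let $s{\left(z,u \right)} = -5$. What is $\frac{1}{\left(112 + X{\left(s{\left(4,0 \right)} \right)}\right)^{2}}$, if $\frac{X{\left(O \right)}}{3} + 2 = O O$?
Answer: $\frac{1}{32761} \approx 3.0524 \cdot 10^{-5}$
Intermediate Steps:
$X{\left(O \right)} = -6 + 3 O^{2}$ ($X{\left(O \right)} = -6 + 3 O O = -6 + 3 O^{2}$)
$\frac{1}{\left(112 + X{\left(s{\left(4,0 \right)} \right)}\right)^{2}} = \frac{1}{\left(112 - \left(6 - 3 \left(-5\right)^{2}\right)\right)^{2}} = \frac{1}{\left(112 + \left(-6 + 3 \cdot 25\right)\right)^{2}} = \frac{1}{\left(112 + \left(-6 + 75\right)\right)^{2}} = \frac{1}{\left(112 + 69\right)^{2}} = \frac{1}{181^{2}} = \frac{1}{32761}$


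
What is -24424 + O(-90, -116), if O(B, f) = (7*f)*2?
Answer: -26048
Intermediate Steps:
O(B, f) = 14*f
-24424 + O(-90, -116) = -24424 + 14*(-116) = -24424 - 1624 = -26048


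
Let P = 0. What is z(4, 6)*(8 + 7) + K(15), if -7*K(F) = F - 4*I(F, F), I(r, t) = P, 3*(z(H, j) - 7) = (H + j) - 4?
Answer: 930/7 ≈ 132.86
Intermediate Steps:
z(H, j) = 17/3 + H/3 + j/3 (z(H, j) = 7 + ((H + j) - 4)/3 = 7 + (-4 + H + j)/3 = 7 + (-4/3 + H/3 + j/3) = 17/3 + H/3 + j/3)
I(r, t) = 0
K(F) = -F/7 (K(F) = -(F - 4*0)/7 = -(F + 0)/7 = -F/7)
z(4, 6)*(8 + 7) + K(15) = (17/3 + (⅓)*4 + (⅓)*6)*(8 + 7) - ⅐*15 = (17/3 + 4/3 + 2)*15 - 15/7 = 9*15 - 15/7 = 135 - 15/7 = 930/7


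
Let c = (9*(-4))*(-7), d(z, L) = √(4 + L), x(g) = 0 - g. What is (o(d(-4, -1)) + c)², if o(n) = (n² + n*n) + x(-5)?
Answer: 69169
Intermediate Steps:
x(g) = -g
c = 252 (c = -36*(-7) = 252)
o(n) = 5 + 2*n² (o(n) = (n² + n*n) - 1*(-5) = (n² + n²) + 5 = 2*n² + 5 = 5 + 2*n²)
(o(d(-4, -1)) + c)² = ((5 + 2*(√(4 - 1))²) + 252)² = ((5 + 2*(√3)²) + 252)² = ((5 + 2*3) + 252)² = ((5 + 6) + 252)² = (11 + 252)² = 263² = 69169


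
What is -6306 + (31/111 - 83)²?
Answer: 6612898/12321 ≈ 536.72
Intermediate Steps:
-6306 + (31/111 - 83)² = -6306 + (-9182/111)² = -6306 + 84309124/12321 = 6612898/12321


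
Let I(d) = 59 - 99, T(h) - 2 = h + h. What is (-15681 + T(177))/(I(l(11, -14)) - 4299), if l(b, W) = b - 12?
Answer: 15325/4339 ≈ 3.5319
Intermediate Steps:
T(h) = 2 + 2*h (T(h) = 2 + (h + h) = 2 + 2*h)
l(b, W) = -12 + b
I(d) = -40
(-15681 + T(177))/(I(l(11, -14)) - 4299) = (-15681 + (2 + 2*177))/(-40 - 4299) = (-15681 + (2 + 354))/(-4339) = (-15681 + 356)*(-1/4339) = -15325*(-1/4339) = 15325/4339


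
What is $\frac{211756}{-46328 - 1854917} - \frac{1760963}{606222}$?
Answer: $- \frac{3476393244767}{1152576546390} \approx -3.0162$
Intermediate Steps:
$\frac{211756}{-46328 - 1854917} - \frac{1760963}{606222} = \frac{211756}{-1901245} - \frac{1760963}{606222} = 211756 \left(- \frac{1}{1901245}\right) - \frac{1760963}{606222} = - \frac{211756}{1901245} - \frac{1760963}{606222} = - \frac{3476393244767}{1152576546390}$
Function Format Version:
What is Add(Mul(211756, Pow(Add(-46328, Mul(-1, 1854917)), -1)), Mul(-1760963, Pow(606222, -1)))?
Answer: Rational(-3476393244767, 1152576546390) ≈ -3.0162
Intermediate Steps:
Add(Mul(211756, Pow(Add(-46328, Mul(-1, 1854917)), -1)), Mul(-1760963, Pow(606222, -1))) = Add(Mul(211756, Pow(Add(-46328, -1854917), -1)), Mul(-1760963, Rational(1, 606222))) = Add(Mul(211756, Pow(-1901245, -1)), Rational(-1760963, 606222)) = Add(Mul(211756, Rational(-1, 1901245)), Rational(-1760963, 606222)) = Add(Rational(-211756, 1901245), Rational(-1760963, 606222)) = Rational(-3476393244767, 1152576546390)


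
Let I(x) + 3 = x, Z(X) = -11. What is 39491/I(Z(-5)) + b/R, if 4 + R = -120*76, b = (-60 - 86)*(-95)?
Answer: -45063758/15967 ≈ -2822.3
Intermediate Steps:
b = 13870 (b = -146*(-95) = 13870)
I(x) = -3 + x
R = -9124 (R = -4 - 120*76 = -4 - 9120 = -9124)
39491/I(Z(-5)) + b/R = 39491/(-3 - 11) + 13870/(-9124) = 39491/(-14) + 13870*(-1/9124) = 39491*(-1/14) - 6935/4562 = -39491/14 - 6935/4562 = -45063758/15967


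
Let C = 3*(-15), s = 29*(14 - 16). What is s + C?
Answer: -103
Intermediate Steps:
s = -58 (s = 29*(-2) = -58)
C = -45
s + C = -58 - 45 = -103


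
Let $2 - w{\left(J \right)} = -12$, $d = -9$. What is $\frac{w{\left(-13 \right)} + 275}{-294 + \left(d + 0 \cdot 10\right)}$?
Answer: $- \frac{289}{303} \approx -0.9538$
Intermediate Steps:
$w{\left(J \right)} = 14$ ($w{\left(J \right)} = 2 - -12 = 2 + 12 = 14$)
$\frac{w{\left(-13 \right)} + 275}{-294 + \left(d + 0 \cdot 10\right)} = \frac{14 + 275}{-294 + \left(-9 + 0 \cdot 10\right)} = \frac{289}{-294 + \left(-9 + 0\right)} = \frac{289}{-294 - 9} = \frac{289}{-303} = 289 \left(- \frac{1}{303}\right) = - \frac{289}{303}$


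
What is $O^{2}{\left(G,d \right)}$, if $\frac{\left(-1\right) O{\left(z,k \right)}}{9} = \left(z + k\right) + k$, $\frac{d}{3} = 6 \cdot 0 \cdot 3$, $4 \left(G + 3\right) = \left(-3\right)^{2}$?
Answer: $\frac{729}{16} \approx 45.563$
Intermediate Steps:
$G = - \frac{3}{4}$ ($G = -3 + \frac{\left(-3\right)^{2}}{4} = -3 + \frac{1}{4} \cdot 9 = -3 + \frac{9}{4} = - \frac{3}{4} \approx -0.75$)
$d = 0$ ($d = 3 \cdot 6 \cdot 0 \cdot 3 = 3 \cdot 0 \cdot 3 = 3 \cdot 0 = 0$)
$O{\left(z,k \right)} = - 18 k - 9 z$ ($O{\left(z,k \right)} = - 9 \left(\left(z + k\right) + k\right) = - 9 \left(\left(k + z\right) + k\right) = - 9 \left(z + 2 k\right) = - 18 k - 9 z$)
$O^{2}{\left(G,d \right)} = \left(\left(-18\right) 0 - - \frac{27}{4}\right)^{2} = \left(0 + \frac{27}{4}\right)^{2} = \left(\frac{27}{4}\right)^{2} = \frac{729}{16}$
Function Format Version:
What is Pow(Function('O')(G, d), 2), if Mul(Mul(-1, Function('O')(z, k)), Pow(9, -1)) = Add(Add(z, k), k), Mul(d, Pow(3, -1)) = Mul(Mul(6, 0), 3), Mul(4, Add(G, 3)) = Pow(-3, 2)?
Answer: Rational(729, 16) ≈ 45.563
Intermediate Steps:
G = Rational(-3, 4) (G = Add(-3, Mul(Rational(1, 4), Pow(-3, 2))) = Add(-3, Mul(Rational(1, 4), 9)) = Add(-3, Rational(9, 4)) = Rational(-3, 4) ≈ -0.75000)
d = 0 (d = Mul(3, Mul(Mul(6, 0), 3)) = Mul(3, Mul(0, 3)) = Mul(3, 0) = 0)
Function('O')(z, k) = Add(Mul(-18, k), Mul(-9, z)) (Function('O')(z, k) = Mul(-9, Add(Add(z, k), k)) = Mul(-9, Add(Add(k, z), k)) = Mul(-9, Add(z, Mul(2, k))) = Add(Mul(-18, k), Mul(-9, z)))
Pow(Function('O')(G, d), 2) = Pow(Add(Mul(-18, 0), Mul(-9, Rational(-3, 4))), 2) = Pow(Add(0, Rational(27, 4)), 2) = Pow(Rational(27, 4), 2) = Rational(729, 16)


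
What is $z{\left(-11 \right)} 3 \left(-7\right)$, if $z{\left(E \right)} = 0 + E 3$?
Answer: $693$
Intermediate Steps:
$z{\left(E \right)} = 3 E$ ($z{\left(E \right)} = 0 + 3 E = 3 E$)
$z{\left(-11 \right)} 3 \left(-7\right) = 3 \left(-11\right) 3 \left(-7\right) = \left(-33\right) \left(-21\right) = 693$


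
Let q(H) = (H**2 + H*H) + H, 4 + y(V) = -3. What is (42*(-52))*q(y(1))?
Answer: -198744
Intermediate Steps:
y(V) = -7 (y(V) = -4 - 3 = -7)
q(H) = H + 2*H**2 (q(H) = (H**2 + H**2) + H = 2*H**2 + H = H + 2*H**2)
(42*(-52))*q(y(1)) = (42*(-52))*(-7*(1 + 2*(-7))) = -(-15288)*(1 - 14) = -(-15288)*(-13) = -2184*91 = -198744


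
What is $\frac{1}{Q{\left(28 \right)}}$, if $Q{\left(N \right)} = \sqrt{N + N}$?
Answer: $\frac{\sqrt{14}}{28} \approx 0.13363$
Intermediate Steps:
$Q{\left(N \right)} = \sqrt{2} \sqrt{N}$ ($Q{\left(N \right)} = \sqrt{2 N} = \sqrt{2} \sqrt{N}$)
$\frac{1}{Q{\left(28 \right)}} = \frac{1}{\sqrt{2} \sqrt{28}} = \frac{1}{\sqrt{2} \cdot 2 \sqrt{7}} = \frac{1}{2 \sqrt{14}} = \frac{\sqrt{14}}{28}$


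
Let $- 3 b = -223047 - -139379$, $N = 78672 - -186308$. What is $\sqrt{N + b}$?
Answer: $\frac{4 \sqrt{164739}}{3} \approx 541.17$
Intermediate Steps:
$N = 264980$ ($N = 78672 + 186308 = 264980$)
$b = \frac{83668}{3}$ ($b = - \frac{-223047 - -139379}{3} = - \frac{-223047 + 139379}{3} = \left(- \frac{1}{3}\right) \left(-83668\right) = \frac{83668}{3} \approx 27889.0$)
$\sqrt{N + b} = \sqrt{264980 + \frac{83668}{3}} = \sqrt{\frac{878608}{3}} = \frac{4 \sqrt{164739}}{3}$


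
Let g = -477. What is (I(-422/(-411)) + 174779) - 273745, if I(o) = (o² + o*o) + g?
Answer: -16797654835/168921 ≈ -99441.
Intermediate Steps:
I(o) = -477 + 2*o² (I(o) = (o² + o*o) - 477 = (o² + o²) - 477 = 2*o² - 477 = -477 + 2*o²)
(I(-422/(-411)) + 174779) - 273745 = ((-477 + 2*(-422/(-411))²) + 174779) - 273745 = ((-477 + 2*(-422*(-1/411))²) + 174779) - 273745 = ((-477 + 2*(422/411)²) + 174779) - 273745 = ((-477 + 2*(178084/168921)) + 174779) - 273745 = ((-477 + 356168/168921) + 174779) - 273745 = (-80219149/168921 + 174779) - 273745 = 29443624310/168921 - 273745 = -16797654835/168921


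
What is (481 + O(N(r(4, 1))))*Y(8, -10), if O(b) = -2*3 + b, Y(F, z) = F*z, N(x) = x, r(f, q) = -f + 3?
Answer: -37920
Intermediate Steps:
r(f, q) = 3 - f
O(b) = -6 + b
(481 + O(N(r(4, 1))))*Y(8, -10) = (481 + (-6 + (3 - 1*4)))*(8*(-10)) = (481 + (-6 + (3 - 4)))*(-80) = (481 + (-6 - 1))*(-80) = (481 - 7)*(-80) = 474*(-80) = -37920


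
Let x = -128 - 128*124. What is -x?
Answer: 16000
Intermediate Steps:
x = -16000 (x = -128 - 15872 = -16000)
-x = -1*(-16000) = 16000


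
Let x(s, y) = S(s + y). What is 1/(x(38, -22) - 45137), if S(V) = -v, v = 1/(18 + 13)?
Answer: -31/1399248 ≈ -2.2155e-5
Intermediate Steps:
v = 1/31 ≈ 0.032258
S(V) = -1/31 (S(V) = -1*1/31 = -1/31)
x(s, y) = -1/31
1/(x(38, -22) - 45137) = 1/(-1/31 - 45137) = 1/(-1399248/31) = -31/1399248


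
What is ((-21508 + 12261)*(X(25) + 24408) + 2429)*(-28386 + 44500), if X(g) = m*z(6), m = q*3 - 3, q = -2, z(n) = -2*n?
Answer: -3652995828622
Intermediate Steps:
m = -9 (m = -2*3 - 3 = -6 - 3 = -9)
X(g) = 108 (X(g) = -(-18)*6 = -9*(-12) = 108)
((-21508 + 12261)*(X(25) + 24408) + 2429)*(-28386 + 44500) = ((-21508 + 12261)*(108 + 24408) + 2429)*(-28386 + 44500) = (-9247*24516 + 2429)*16114 = (-226699452 + 2429)*16114 = -226697023*16114 = -3652995828622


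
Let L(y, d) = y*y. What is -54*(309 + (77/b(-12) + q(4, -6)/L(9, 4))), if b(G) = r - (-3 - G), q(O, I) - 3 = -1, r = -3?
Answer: -98045/6 ≈ -16341.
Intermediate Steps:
q(O, I) = 2 (q(O, I) = 3 - 1 = 2)
L(y, d) = y²
b(G) = G (b(G) = -3 - (-3 - G) = -3 + (3 + G) = G)
-54*(309 + (77/b(-12) + q(4, -6)/L(9, 4))) = -54*(309 + (77/(-12) + 2/(9²))) = -54*(309 + (77*(-1/12) + 2/81)) = -54*(309 + (-77/12 + 2*(1/81))) = -54*(309 + (-77/12 + 2/81)) = -54*(309 - 2071/324) = -54*98045/324 = -98045/6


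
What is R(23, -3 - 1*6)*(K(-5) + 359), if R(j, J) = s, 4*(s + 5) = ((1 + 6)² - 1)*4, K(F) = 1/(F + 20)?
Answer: 231598/15 ≈ 15440.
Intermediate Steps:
K(F) = 1/(20 + F)
s = 43 (s = -5 + (((1 + 6)² - 1)*4)/4 = -5 + ((7² - 1)*4)/4 = -5 + ((49 - 1)*4)/4 = -5 + (48*4)/4 = -5 + (¼)*192 = -5 + 48 = 43)
R(j, J) = 43
R(23, -3 - 1*6)*(K(-5) + 359) = 43*(1/(20 - 5) + 359) = 43*(1/15 + 359) = 43*(5386/15) = 231598/15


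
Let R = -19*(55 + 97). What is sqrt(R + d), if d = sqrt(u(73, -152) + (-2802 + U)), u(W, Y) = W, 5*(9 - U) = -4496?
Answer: 2*sqrt(-18050 + 5*I*sqrt(2845))/5 ≈ 0.397 + 53.742*I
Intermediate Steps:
U = 4541/5 (U = 9 - 1/5*(-4496) = 9 + 4496/5 = 4541/5 ≈ 908.20)
R = -2888 (R = -19*152 = -2888)
d = 4*I*sqrt(2845)/5 (d = sqrt(73 + (-2802 + 4541/5)) = sqrt(73 - 9469/5) = sqrt(-9104/5) = 4*I*sqrt(2845)/5 ≈ 42.671*I)
sqrt(R + d) = sqrt(-2888 + 4*I*sqrt(2845)/5)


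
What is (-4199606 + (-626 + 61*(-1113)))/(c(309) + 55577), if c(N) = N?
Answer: -4268125/55886 ≈ -76.372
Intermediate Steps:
(-4199606 + (-626 + 61*(-1113)))/(c(309) + 55577) = (-4199606 + (-626 + 61*(-1113)))/(309 + 55577) = (-4199606 + (-626 - 67893))/55886 = (-4199606 - 68519)*(1/55886) = -4268125*1/55886 = -4268125/55886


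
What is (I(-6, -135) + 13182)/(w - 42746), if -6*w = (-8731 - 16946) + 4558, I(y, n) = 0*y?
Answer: -79092/235357 ≈ -0.33605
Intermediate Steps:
I(y, n) = 0
w = 21119/6 (w = -((-8731 - 16946) + 4558)/6 = -(-25677 + 4558)/6 = -⅙*(-21119) = 21119/6 ≈ 3519.8)
(I(-6, -135) + 13182)/(w - 42746) = (0 + 13182)/(21119/6 - 42746) = 13182/(-235357/6) = 13182*(-6/235357) = -79092/235357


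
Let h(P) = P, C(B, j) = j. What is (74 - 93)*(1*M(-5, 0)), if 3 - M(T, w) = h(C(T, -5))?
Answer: -152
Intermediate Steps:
M(T, w) = 8 (M(T, w) = 3 - 1*(-5) = 3 + 5 = 8)
(74 - 93)*(1*M(-5, 0)) = (74 - 93)*(1*8) = -19*8 = -152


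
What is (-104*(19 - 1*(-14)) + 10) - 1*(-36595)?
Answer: 33173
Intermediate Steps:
(-104*(19 - 1*(-14)) + 10) - 1*(-36595) = (-104*(19 + 14) + 10) + 36595 = (-104*33 + 10) + 36595 = (-3432 + 10) + 36595 = -3422 + 36595 = 33173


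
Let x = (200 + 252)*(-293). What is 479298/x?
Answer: -239649/66218 ≈ -3.6191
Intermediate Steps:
x = -132436 (x = 452*(-293) = -132436)
479298/x = 479298/(-132436) = 479298*(-1/132436) = -239649/66218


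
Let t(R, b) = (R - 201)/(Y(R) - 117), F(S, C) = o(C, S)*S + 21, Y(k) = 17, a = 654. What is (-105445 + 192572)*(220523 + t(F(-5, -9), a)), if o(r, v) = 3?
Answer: 384273546373/20 ≈ 1.9214e+10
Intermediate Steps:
F(S, C) = 21 + 3*S (F(S, C) = 3*S + 21 = 21 + 3*S)
t(R, b) = 201/100 - R/100 (t(R, b) = (R - 201)/(17 - 117) = (-201 + R)/(-100) = (-201 + R)*(-1/100) = 201/100 - R/100)
(-105445 + 192572)*(220523 + t(F(-5, -9), a)) = (-105445 + 192572)*(220523 + (201/100 - (21 + 3*(-5))/100)) = 87127*(220523 + (201/100 - (21 - 15)/100)) = 87127*(220523 + (201/100 - 1/100*6)) = 87127*(220523 + (201/100 - 3/50)) = 87127*(220523 + 39/20) = 87127*(4410499/20) = 384273546373/20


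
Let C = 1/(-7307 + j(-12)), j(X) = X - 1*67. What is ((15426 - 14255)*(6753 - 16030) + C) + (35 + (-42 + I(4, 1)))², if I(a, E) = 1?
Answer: -80236562767/7386 ≈ -1.0863e+7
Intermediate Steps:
j(X) = -67 + X (j(X) = X - 67 = -67 + X)
C = -1/7386 (C = 1/(-7307 + (-67 - 12)) = 1/(-7307 - 79) = 1/(-7386) = -1/7386 ≈ -0.00013539)
((15426 - 14255)*(6753 - 16030) + C) + (35 + (-42 + I(4, 1)))² = ((15426 - 14255)*(6753 - 16030) - 1/7386) + (35 + (-42 + 1))² = (1171*(-9277) - 1/7386) + (35 - 41)² = (-10863367 - 1/7386) + (-6)² = -80236828663/7386 + 36 = -80236562767/7386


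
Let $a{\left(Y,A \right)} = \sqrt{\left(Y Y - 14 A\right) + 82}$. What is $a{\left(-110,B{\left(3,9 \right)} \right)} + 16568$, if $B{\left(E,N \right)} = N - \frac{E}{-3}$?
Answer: $16568 + 3 \sqrt{1338} \approx 16678.0$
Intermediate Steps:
$B{\left(E,N \right)} = N + \frac{E}{3}$ ($B{\left(E,N \right)} = N - E \left(- \frac{1}{3}\right) = N - - \frac{E}{3} = N + \frac{E}{3}$)
$a{\left(Y,A \right)} = \sqrt{82 + Y^{2} - 14 A}$ ($a{\left(Y,A \right)} = \sqrt{\left(Y^{2} - 14 A\right) + 82} = \sqrt{82 + Y^{2} - 14 A}$)
$a{\left(-110,B{\left(3,9 \right)} \right)} + 16568 = \sqrt{82 + \left(-110\right)^{2} - 14 \left(9 + \frac{1}{3} \cdot 3\right)} + 16568 = \sqrt{82 + 12100 - 14 \left(9 + 1\right)} + 16568 = \sqrt{82 + 12100 - 140} + 16568 = \sqrt{12042} + 16568 = 3 \sqrt{1338} + 16568 = 16568 + 3 \sqrt{1338}$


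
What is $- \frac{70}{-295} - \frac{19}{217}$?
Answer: $\frac{1917}{12803} \approx 0.14973$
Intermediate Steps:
$- \frac{70}{-295} - \frac{19}{217} = \left(-70\right) \left(- \frac{1}{295}\right) - \frac{19}{217} = \frac{14}{59} - \frac{19}{217} = \frac{1917}{12803}$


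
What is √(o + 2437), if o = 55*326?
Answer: 3*√2263 ≈ 142.71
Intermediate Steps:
o = 17930
√(o + 2437) = √(17930 + 2437) = √20367 = 3*√2263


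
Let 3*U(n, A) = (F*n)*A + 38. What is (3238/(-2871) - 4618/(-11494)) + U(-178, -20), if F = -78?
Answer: -1527009384965/16499637 ≈ -92548.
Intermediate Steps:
U(n, A) = 38/3 - 26*A*n (U(n, A) = ((-78*n)*A + 38)/3 = (-78*A*n + 38)/3 = (38 - 78*A*n)/3 = 38/3 - 26*A*n)
(3238/(-2871) - 4618/(-11494)) + U(-178, -20) = (3238/(-2871) - 4618/(-11494)) + (38/3 - 26*(-20)*(-178)) = (3238*(-1/2871) - 4618*(-1/11494)) + (38/3 - 92560) = (-3238/2871 + 2309/5747) - 277642/3 = -11979647/16499637 - 277642/3 = -1527009384965/16499637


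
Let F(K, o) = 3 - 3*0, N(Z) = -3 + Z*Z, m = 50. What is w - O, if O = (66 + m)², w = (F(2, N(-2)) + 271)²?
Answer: 61620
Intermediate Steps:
N(Z) = -3 + Z²
F(K, o) = 3 (F(K, o) = 3 + 0 = 3)
w = 75076 (w = (3 + 271)² = 274² = 75076)
O = 13456 (O = (66 + 50)² = 116² = 13456)
w - O = 75076 - 1*13456 = 75076 - 13456 = 61620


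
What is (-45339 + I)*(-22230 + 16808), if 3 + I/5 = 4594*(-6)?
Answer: 993169428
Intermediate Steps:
I = -137835 (I = -15 + 5*(4594*(-6)) = -15 + 5*(-27564) = -15 - 137820 = -137835)
(-45339 + I)*(-22230 + 16808) = (-45339 - 137835)*(-22230 + 16808) = -183174*(-5422) = 993169428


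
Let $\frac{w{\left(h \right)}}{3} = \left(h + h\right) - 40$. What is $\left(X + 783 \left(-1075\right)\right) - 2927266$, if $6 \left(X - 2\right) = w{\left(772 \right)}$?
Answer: $-3768237$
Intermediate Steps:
$w{\left(h \right)} = -120 + 6 h$ ($w{\left(h \right)} = 3 \left(\left(h + h\right) - 40\right) = 3 \left(2 h - 40\right) = 3 \left(-40 + 2 h\right) = -120 + 6 h$)
$X = 754$ ($X = 2 + \frac{-120 + 6 \cdot 772}{6} = 2 + \frac{-120 + 4632}{6} = 2 + \frac{1}{6} \cdot 4512 = 2 + 752 = 754$)
$\left(X + 783 \left(-1075\right)\right) - 2927266 = \left(754 + 783 \left(-1075\right)\right) - 2927266 = \left(754 - 841725\right) - 2927266 = -840971 - 2927266 = -3768237$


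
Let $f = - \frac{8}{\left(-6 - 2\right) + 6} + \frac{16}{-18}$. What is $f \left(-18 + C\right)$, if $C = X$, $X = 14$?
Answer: $- \frac{112}{9} \approx -12.444$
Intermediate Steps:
$C = 14$
$f = \frac{28}{9}$ ($f = - \frac{8}{-8 + 6} + 16 \left(- \frac{1}{18}\right) = - \frac{8}{-2} - \frac{8}{9} = \left(-8\right) \left(- \frac{1}{2}\right) - \frac{8}{9} = 4 - \frac{8}{9} = \frac{28}{9} \approx 3.1111$)
$f \left(-18 + C\right) = \frac{28 \left(-18 + 14\right)}{9} = \frac{28}{9} \left(-4\right) = - \frac{112}{9}$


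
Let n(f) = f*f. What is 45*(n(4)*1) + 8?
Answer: 728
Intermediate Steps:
n(f) = f²
45*(n(4)*1) + 8 = 45*(4²*1) + 8 = 45*(16*1) + 8 = 45*16 + 8 = 720 + 8 = 728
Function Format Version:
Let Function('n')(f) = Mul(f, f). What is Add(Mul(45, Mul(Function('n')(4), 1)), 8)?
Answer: 728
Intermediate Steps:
Function('n')(f) = Pow(f, 2)
Add(Mul(45, Mul(Function('n')(4), 1)), 8) = Add(Mul(45, Mul(Pow(4, 2), 1)), 8) = Add(Mul(45, Mul(16, 1)), 8) = Add(Mul(45, 16), 8) = Add(720, 8) = 728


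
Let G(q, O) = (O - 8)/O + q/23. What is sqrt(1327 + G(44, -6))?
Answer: 4*sqrt(396129)/69 ≈ 36.486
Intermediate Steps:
G(q, O) = q/23 + (-8 + O)/O (G(q, O) = (-8 + O)/O + q*(1/23) = (-8 + O)/O + q/23 = q/23 + (-8 + O)/O)
sqrt(1327 + G(44, -6)) = sqrt(1327 + (1 - 8/(-6) + (1/23)*44)) = sqrt(1327 + (1 - 8*(-1/6) + 44/23)) = sqrt(1327 + (1 + 4/3 + 44/23)) = sqrt(1327 + 293/69) = sqrt(91856/69) = 4*sqrt(396129)/69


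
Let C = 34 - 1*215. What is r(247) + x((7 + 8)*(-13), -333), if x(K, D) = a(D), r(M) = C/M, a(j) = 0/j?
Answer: -181/247 ≈ -0.73279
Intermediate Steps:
a(j) = 0
C = -181 (C = 34 - 215 = -181)
r(M) = -181/M
x(K, D) = 0
r(247) + x((7 + 8)*(-13), -333) = -181/247 + 0 = -181/247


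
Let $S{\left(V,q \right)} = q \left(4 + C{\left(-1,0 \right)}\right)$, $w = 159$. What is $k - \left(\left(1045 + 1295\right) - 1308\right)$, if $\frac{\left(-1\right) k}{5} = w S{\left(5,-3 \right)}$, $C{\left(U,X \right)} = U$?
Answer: $6123$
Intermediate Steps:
$S{\left(V,q \right)} = 3 q$ ($S{\left(V,q \right)} = q \left(4 - 1\right) = q 3 = 3 q$)
$k = 7155$ ($k = - 5 \cdot 159 \cdot 3 \left(-3\right) = - 5 \cdot 159 \left(-9\right) = \left(-5\right) \left(-1431\right) = 7155$)
$k - \left(\left(1045 + 1295\right) - 1308\right) = 7155 - \left(\left(1045 + 1295\right) - 1308\right) = 7155 - \left(2340 - 1308\right) = 7155 - 1032 = 6123$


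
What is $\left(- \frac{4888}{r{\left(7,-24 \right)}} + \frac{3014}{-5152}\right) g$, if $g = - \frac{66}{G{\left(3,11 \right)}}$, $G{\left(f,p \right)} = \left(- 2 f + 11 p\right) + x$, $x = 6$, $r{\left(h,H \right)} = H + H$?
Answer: $- \frac{782447}{14168} \approx -55.226$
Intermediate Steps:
$r{\left(h,H \right)} = 2 H$
$G{\left(f,p \right)} = 6 - 2 f + 11 p$ ($G{\left(f,p \right)} = \left(- 2 f + 11 p\right) + 6 = 6 - 2 f + 11 p$)
$g = - \frac{6}{11}$ ($g = - \frac{66}{6 - 6 + 11 \cdot 11} = - \frac{66}{6 - 6 + 121} = - \frac{66}{121} = \left(-66\right) \frac{1}{121} = - \frac{6}{11} \approx -0.54545$)
$\left(- \frac{4888}{r{\left(7,-24 \right)}} + \frac{3014}{-5152}\right) g = \left(- \frac{4888}{2 \left(-24\right)} + \frac{3014}{-5152}\right) \left(- \frac{6}{11}\right) = \left(- \frac{4888}{-48} + 3014 \left(- \frac{1}{5152}\right)\right) \left(- \frac{6}{11}\right) = \left(\left(-4888\right) \left(- \frac{1}{48}\right) - \frac{1507}{2576}\right) \left(- \frac{6}{11}\right) = \left(\frac{611}{6} - \frac{1507}{2576}\right) \left(- \frac{6}{11}\right) = \frac{782447}{7728} \left(- \frac{6}{11}\right) = - \frac{782447}{14168}$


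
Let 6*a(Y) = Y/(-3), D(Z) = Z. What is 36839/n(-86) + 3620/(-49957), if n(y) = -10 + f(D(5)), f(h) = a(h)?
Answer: -33127256314/9242045 ≈ -3584.4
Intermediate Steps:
a(Y) = -Y/18 (a(Y) = (Y/(-3))/6 = (Y*(-⅓))/6 = (-Y/3)/6 = -Y/18)
f(h) = -h/18
n(y) = -185/18 (n(y) = -10 - 1/18*5 = -10 - 5/18 = -185/18)
36839/n(-86) + 3620/(-49957) = 36839/(-185/18) + 3620/(-49957) = 36839*(-18/185) + 3620*(-1/49957) = -663102/185 - 3620/49957 = -33127256314/9242045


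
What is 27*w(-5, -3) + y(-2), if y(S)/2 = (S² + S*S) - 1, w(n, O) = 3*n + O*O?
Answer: -148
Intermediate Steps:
w(n, O) = O² + 3*n (w(n, O) = 3*n + O² = O² + 3*n)
y(S) = -2 + 4*S² (y(S) = 2*((S² + S*S) - 1) = 2*((S² + S²) - 1) = 2*(2*S² - 1) = 2*(-1 + 2*S²) = -2 + 4*S²)
27*w(-5, -3) + y(-2) = 27*((-3)² + 3*(-5)) + (-2 + 4*(-2)²) = 27*(9 - 15) + (-2 + 4*4) = 27*(-6) + (-2 + 16) = -162 + 14 = -148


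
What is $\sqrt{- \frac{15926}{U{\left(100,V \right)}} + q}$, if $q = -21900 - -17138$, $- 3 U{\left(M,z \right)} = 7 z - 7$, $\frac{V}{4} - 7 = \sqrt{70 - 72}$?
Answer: $\frac{2 \sqrt{14} \sqrt{\frac{106530 + 16667 i \sqrt{2}}{-27 - 4 i \sqrt{2}}}}{7} \approx 0.37733 - 67.231 i$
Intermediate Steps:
$V = 28 + 4 i \sqrt{2}$ ($V = 28 + 4 \sqrt{70 - 72} = 28 + 4 \sqrt{-2} = 28 + 4 i \sqrt{2} \approx 28.0 + 5.6569 i$)
$U{\left(M,z \right)} = \frac{7}{3} - \frac{7 z}{3}$ ($U{\left(M,z \right)} = - \frac{7 z - 7}{3} = - \frac{-7 + 7 z}{3} = \frac{7}{3} - \frac{7 z}{3}$)
$q = -4762$ ($q = -21900 + 17138 = -4762$)
$\sqrt{- \frac{15926}{U{\left(100,V \right)}} + q} = \sqrt{- \frac{15926}{\frac{7}{3} - \frac{7 \left(28 + 4 i \sqrt{2}\right)}{3}} - 4762} = \sqrt{- \frac{15926}{\frac{7}{3} - \left(\frac{196}{3} + \frac{28 i \sqrt{2}}{3}\right)} - 4762} = \sqrt{- \frac{15926}{-63 - \frac{28 i \sqrt{2}}{3}} - 4762} = \sqrt{-4762 - \frac{15926}{-63 - \frac{28 i \sqrt{2}}{3}}}$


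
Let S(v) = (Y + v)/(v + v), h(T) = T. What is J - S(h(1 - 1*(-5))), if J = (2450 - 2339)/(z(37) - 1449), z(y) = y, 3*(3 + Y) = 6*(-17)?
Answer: 5305/2118 ≈ 2.5047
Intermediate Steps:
Y = -37 (Y = -3 + (6*(-17))/3 = -3 + (⅓)*(-102) = -3 - 34 = -37)
J = -111/1412 (J = (2450 - 2339)/(37 - 1449) = 111/(-1412) = 111*(-1/1412) = -111/1412 ≈ -0.078612)
S(v) = (-37 + v)/(2*v) (S(v) = (-37 + v)/(v + v) = (-37 + v)/((2*v)) = (-37 + v)*(1/(2*v)) = (-37 + v)/(2*v))
J - S(h(1 - 1*(-5))) = -111/1412 - (-37 + (1 - 1*(-5)))/(2*(1 - 1*(-5))) = -111/1412 - (-37 + (1 + 5))/(2*(1 + 5)) = -111/1412 - (-37 + 6)/(2*6) = -111/1412 - (-31)/(2*6) = -111/1412 - 1*(-31/12) = -111/1412 + 31/12 = 5305/2118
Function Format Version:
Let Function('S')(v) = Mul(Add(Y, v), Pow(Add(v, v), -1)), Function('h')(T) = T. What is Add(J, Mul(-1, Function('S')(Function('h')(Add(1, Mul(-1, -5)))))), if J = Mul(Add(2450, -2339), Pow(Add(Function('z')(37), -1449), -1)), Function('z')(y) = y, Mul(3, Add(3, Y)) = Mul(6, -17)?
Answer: Rational(5305, 2118) ≈ 2.5047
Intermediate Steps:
Y = -37 (Y = Add(-3, Mul(Rational(1, 3), Mul(6, -17))) = Add(-3, Mul(Rational(1, 3), -102)) = Add(-3, -34) = -37)
J = Rational(-111, 1412) (J = Mul(Add(2450, -2339), Pow(Add(37, -1449), -1)) = Mul(111, Pow(-1412, -1)) = Mul(111, Rational(-1, 1412)) = Rational(-111, 1412) ≈ -0.078612)
Function('S')(v) = Mul(Rational(1, 2), Pow(v, -1), Add(-37, v)) (Function('S')(v) = Mul(Add(-37, v), Pow(Add(v, v), -1)) = Mul(Add(-37, v), Pow(Mul(2, v), -1)) = Mul(Add(-37, v), Mul(Rational(1, 2), Pow(v, -1))) = Mul(Rational(1, 2), Pow(v, -1), Add(-37, v)))
Add(J, Mul(-1, Function('S')(Function('h')(Add(1, Mul(-1, -5)))))) = Add(Rational(-111, 1412), Mul(-1, Mul(Rational(1, 2), Pow(Add(1, Mul(-1, -5)), -1), Add(-37, Add(1, Mul(-1, -5)))))) = Add(Rational(-111, 1412), Mul(-1, Mul(Rational(1, 2), Pow(Add(1, 5), -1), Add(-37, Add(1, 5))))) = Add(Rational(-111, 1412), Mul(-1, Mul(Rational(1, 2), Pow(6, -1), Add(-37, 6)))) = Add(Rational(-111, 1412), Mul(-1, Mul(Rational(1, 2), Rational(1, 6), -31))) = Add(Rational(-111, 1412), Mul(-1, Rational(-31, 12))) = Add(Rational(-111, 1412), Rational(31, 12)) = Rational(5305, 2118)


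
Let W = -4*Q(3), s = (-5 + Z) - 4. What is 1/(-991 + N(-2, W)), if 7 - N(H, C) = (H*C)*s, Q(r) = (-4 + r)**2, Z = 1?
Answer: -1/920 ≈ -0.0010870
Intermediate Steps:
s = -8 (s = (-5 + 1) - 4 = -4 - 4 = -8)
W = -4 (W = -4*(-4 + 3)**2 = -4*(-1)**2 = -4*1 = -4)
N(H, C) = 7 + 8*C*H (N(H, C) = 7 - H*C*(-8) = 7 - C*H*(-8) = 7 - (-8)*C*H = 7 + 8*C*H)
1/(-991 + N(-2, W)) = 1/(-991 + (7 + 8*(-4)*(-2))) = 1/(-991 + (7 + 64)) = 1/(-991 + 71) = 1/(-920) = -1/920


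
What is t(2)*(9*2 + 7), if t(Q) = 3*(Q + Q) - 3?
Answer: 225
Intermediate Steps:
t(Q) = -3 + 6*Q (t(Q) = 3*(2*Q) - 3 = 6*Q - 3 = -3 + 6*Q)
t(2)*(9*2 + 7) = (-3 + 6*2)*(9*2 + 7) = (-3 + 12)*(18 + 7) = 9*25 = 225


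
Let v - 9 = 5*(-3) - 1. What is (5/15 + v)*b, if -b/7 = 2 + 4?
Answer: 280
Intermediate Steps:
b = -42 (b = -7*(2 + 4) = -7*6 = -42)
v = -7 (v = 9 + (5*(-3) - 1) = 9 + (-15 - 1) = 9 - 16 = -7)
(5/15 + v)*b = (5/15 - 7)*(-42) = (5*(1/15) - 7)*(-42) = (⅓ - 7)*(-42) = -20/3*(-42) = 280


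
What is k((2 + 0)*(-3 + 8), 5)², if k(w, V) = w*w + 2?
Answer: 10404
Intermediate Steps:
k(w, V) = 2 + w² (k(w, V) = w² + 2 = 2 + w²)
k((2 + 0)*(-3 + 8), 5)² = (2 + ((2 + 0)*(-3 + 8))²)² = (2 + (2*5)²)² = (2 + 10²)² = (2 + 100)² = 102² = 10404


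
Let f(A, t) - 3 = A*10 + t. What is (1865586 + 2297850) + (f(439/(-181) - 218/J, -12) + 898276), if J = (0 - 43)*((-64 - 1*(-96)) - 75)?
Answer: 1693986569617/334669 ≈ 5.0617e+6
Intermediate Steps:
J = 1849 (J = -43*((-64 + 96) - 75) = -43*(32 - 75) = -43*(-43) = 1849)
f(A, t) = 3 + t + 10*A (f(A, t) = 3 + (A*10 + t) = 3 + (10*A + t) = 3 + (t + 10*A) = 3 + t + 10*A)
(1865586 + 2297850) + (f(439/(-181) - 218/J, -12) + 898276) = (1865586 + 2297850) + ((3 - 12 + 10*(439/(-181) - 218/1849)) + 898276) = 4163436 + ((3 - 12 + 10*(439*(-1/181) - 218*1/1849)) + 898276) = 4163436 + ((3 - 12 + 10*(-439/181 - 218/1849)) + 898276) = 4163436 + ((3 - 12 + 10*(-851169/334669)) + 898276) = 4163436 + ((3 - 12 - 8511690/334669) + 898276) = 4163436 + (-11523711/334669 + 898276) = 4163436 + 300613606933/334669 = 1693986569617/334669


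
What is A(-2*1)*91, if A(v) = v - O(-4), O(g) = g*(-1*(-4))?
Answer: 1274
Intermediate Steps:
O(g) = 4*g (O(g) = g*4 = 4*g)
A(v) = 16 + v (A(v) = v - 4*(-4) = v - 1*(-16) = v + 16 = 16 + v)
A(-2*1)*91 = (16 - 2*1)*91 = (16 - 2)*91 = 14*91 = 1274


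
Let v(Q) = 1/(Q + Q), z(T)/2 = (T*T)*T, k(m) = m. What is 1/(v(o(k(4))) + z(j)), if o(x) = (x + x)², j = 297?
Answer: 128/6706706689 ≈ 1.9085e-8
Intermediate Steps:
o(x) = 4*x² (o(x) = (2*x)² = 4*x²)
z(T) = 2*T³ (z(T) = 2*((T*T)*T) = 2*(T²*T) = 2*T³)
v(Q) = 1/(2*Q)
1/(v(o(k(4))) + z(j)) = 1/(1/(2*((4*4²))) + 2*297³) = 1/(1/(2*((4*16))) + 2*26198073) = 1/((½)/64 + 52396146) = 1/((½)*(1/64) + 52396146) = 1/(1/128 + 52396146) = 1/(6706706689/128) = 128/6706706689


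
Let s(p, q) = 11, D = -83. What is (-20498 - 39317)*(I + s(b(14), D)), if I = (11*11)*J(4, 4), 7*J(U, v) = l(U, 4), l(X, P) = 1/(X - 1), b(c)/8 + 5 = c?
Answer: -3007840/3 ≈ -1.0026e+6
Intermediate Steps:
b(c) = -40 + 8*c
l(X, P) = 1/(-1 + X)
J(U, v) = 1/(7*(-1 + U))
I = 121/21 (I = (11*11)*(1/(7*(-1 + 4))) = 121*((⅐)/3) = 121*((⅐)*(⅓)) = 121*(1/21) = 121/21 ≈ 5.7619)
(-20498 - 39317)*(I + s(b(14), D)) = (-20498 - 39317)*(121/21 + 11) = -59815*352/21 = -3007840/3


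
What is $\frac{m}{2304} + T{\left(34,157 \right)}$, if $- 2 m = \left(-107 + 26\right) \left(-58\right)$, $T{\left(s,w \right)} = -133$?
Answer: $- \frac{34309}{256} \approx -134.02$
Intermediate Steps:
$m = -2349$ ($m = - \frac{\left(-107 + 26\right) \left(-58\right)}{2} = - \frac{\left(-81\right) \left(-58\right)}{2} = \left(- \frac{1}{2}\right) 4698 = -2349$)
$\frac{m}{2304} + T{\left(34,157 \right)} = - \frac{2349}{2304} - 133 = \left(-2349\right) \frac{1}{2304} - 133 = - \frac{261}{256} - 133 = - \frac{34309}{256}$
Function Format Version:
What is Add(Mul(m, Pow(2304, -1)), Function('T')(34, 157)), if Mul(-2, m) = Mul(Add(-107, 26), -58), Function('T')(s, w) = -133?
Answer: Rational(-34309, 256) ≈ -134.02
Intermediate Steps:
m = -2349 (m = Mul(Rational(-1, 2), Mul(Add(-107, 26), -58)) = Mul(Rational(-1, 2), Mul(-81, -58)) = Mul(Rational(-1, 2), 4698) = -2349)
Add(Mul(m, Pow(2304, -1)), Function('T')(34, 157)) = Add(Mul(-2349, Pow(2304, -1)), -133) = Add(Mul(-2349, Rational(1, 2304)), -133) = Add(Rational(-261, 256), -133) = Rational(-34309, 256)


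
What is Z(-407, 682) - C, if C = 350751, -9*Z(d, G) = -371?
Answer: -3156388/9 ≈ -3.5071e+5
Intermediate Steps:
Z(d, G) = 371/9 (Z(d, G) = -1/9*(-371) = 371/9)
Z(-407, 682) - C = 371/9 - 1*350751 = 371/9 - 350751 = -3156388/9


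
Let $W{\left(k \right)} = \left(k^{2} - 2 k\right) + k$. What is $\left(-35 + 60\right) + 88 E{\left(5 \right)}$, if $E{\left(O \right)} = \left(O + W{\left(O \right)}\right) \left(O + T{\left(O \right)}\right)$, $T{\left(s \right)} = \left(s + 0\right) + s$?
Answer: $33025$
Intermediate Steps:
$T{\left(s \right)} = 2 s$ ($T{\left(s \right)} = s + s = 2 s$)
$W{\left(k \right)} = k^{2} - k$
$E{\left(O \right)} = 3 O \left(O + O \left(-1 + O\right)\right)$ ($E{\left(O \right)} = \left(O + O \left(-1 + O\right)\right) \left(O + 2 O\right) = \left(O + O \left(-1 + O\right)\right) 3 O = 3 O \left(O + O \left(-1 + O\right)\right)$)
$\left(-35 + 60\right) + 88 E{\left(5 \right)} = \left(-35 + 60\right) + 88 \cdot 3 \cdot 5^{3} = 25 + 88 \cdot 3 \cdot 125 = 25 + 88 \cdot 375 = 25 + 33000 = 33025$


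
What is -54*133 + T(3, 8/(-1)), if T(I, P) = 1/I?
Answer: -21545/3 ≈ -7181.7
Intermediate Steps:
-54*133 + T(3, 8/(-1)) = -54*133 + 1/3 = -7182 + 1/3 = -21545/3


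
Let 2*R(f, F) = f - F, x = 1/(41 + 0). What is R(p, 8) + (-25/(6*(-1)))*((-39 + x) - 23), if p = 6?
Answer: -21257/82 ≈ -259.23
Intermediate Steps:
x = 1/41 ≈ 0.024390
R(f, F) = f/2 - F/2 (R(f, F) = (f - F)/2 = f/2 - F/2)
R(p, 8) + (-25/(6*(-1)))*((-39 + x) - 23) = ((1/2)*6 - 1/2*8) + (-25/(6*(-1)))*((-39 + 1/41) - 23) = (3 - 4) + (-25/(-6))*(-1598/41 - 23) = -1 - 25*(-1/6)*(-2541/41) = -1 + (25/6)*(-2541/41) = -1 - 21175/82 = -21257/82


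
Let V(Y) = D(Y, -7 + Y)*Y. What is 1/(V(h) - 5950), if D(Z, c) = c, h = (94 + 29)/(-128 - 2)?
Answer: -16900/100427941 ≈ -0.00016828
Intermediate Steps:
h = -123/130 (h = 123/(-130) = 123*(-1/130) = -123/130 ≈ -0.94615)
V(Y) = Y*(-7 + Y) (V(Y) = (-7 + Y)*Y = Y*(-7 + Y))
1/(V(h) - 5950) = 1/(-123*(-7 - 123/130)/130 - 5950) = 1/(-123/130*(-1033/130) - 5950) = 1/(127059/16900 - 5950) = 1/(-100427941/16900) = -16900/100427941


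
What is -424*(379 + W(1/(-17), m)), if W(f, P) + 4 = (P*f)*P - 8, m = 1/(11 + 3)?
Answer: -129621358/833 ≈ -1.5561e+5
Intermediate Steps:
m = 1/14 ≈ 0.071429
W(f, P) = -12 + f*P² (W(f, P) = -4 + ((P*f)*P - 8) = -4 + (f*P² - 8) = -4 + (-8 + f*P²) = -12 + f*P²)
-424*(379 + W(1/(-17), m)) = -424*(379 + (-12 + (1/14)²/(-17))) = -424*(379 + (-12 - 1/17*1/196)) = -424*(379 + (-12 - 1/3332)) = -424*(379 - 39985/3332) = -424*1222843/3332 = -129621358/833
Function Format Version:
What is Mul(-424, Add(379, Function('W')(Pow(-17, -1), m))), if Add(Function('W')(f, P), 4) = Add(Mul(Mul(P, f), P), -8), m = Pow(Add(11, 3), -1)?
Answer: Rational(-129621358, 833) ≈ -1.5561e+5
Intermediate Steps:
m = Rational(1, 14) (m = Pow(14, -1) = Rational(1, 14) ≈ 0.071429)
Function('W')(f, P) = Add(-12, Mul(f, Pow(P, 2))) (Function('W')(f, P) = Add(-4, Add(Mul(Mul(P, f), P), -8)) = Add(-4, Add(Mul(f, Pow(P, 2)), -8)) = Add(-4, Add(-8, Mul(f, Pow(P, 2)))) = Add(-12, Mul(f, Pow(P, 2))))
Mul(-424, Add(379, Function('W')(Pow(-17, -1), m))) = Mul(-424, Add(379, Add(-12, Mul(Pow(-17, -1), Pow(Rational(1, 14), 2))))) = Mul(-424, Add(379, Add(-12, Mul(Rational(-1, 17), Rational(1, 196))))) = Mul(-424, Add(379, Add(-12, Rational(-1, 3332)))) = Mul(-424, Add(379, Rational(-39985, 3332))) = Mul(-424, Rational(1222843, 3332)) = Rational(-129621358, 833)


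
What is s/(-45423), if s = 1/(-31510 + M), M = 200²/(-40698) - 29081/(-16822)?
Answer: 417962/598205959594187 ≈ 6.9869e-10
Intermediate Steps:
M = 19640713/26331606 (M = 40000*(-1/40698) - 29081*(-1/16822) = -20000/20349 + 2237/1294 = 19640713/26331606 ≈ 0.74590)
s = -26331606/829689264347 (s = 1/(-31510 + 19640713/26331606) = 1/(-829689264347/26331606) = -26331606/829689264347 ≈ -3.1737e-5)
s/(-45423) = -26331606/829689264347/(-45423) = -26331606/829689264347*(-1/45423) = 417962/598205959594187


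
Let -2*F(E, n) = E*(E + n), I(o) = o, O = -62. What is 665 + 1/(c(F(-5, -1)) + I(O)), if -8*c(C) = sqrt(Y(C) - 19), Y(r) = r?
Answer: 81809641/123025 + 4*I*sqrt(34)/123025 ≈ 664.98 + 0.00018959*I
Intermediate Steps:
F(E, n) = -E*(E + n)/2
c(C) = -sqrt(-19 + C)/8 (c(C) = -sqrt(C - 19)/8 = -sqrt(-19 + C)/8)
665 + 1/(c(F(-5, -1)) + I(O)) = 665 + 1/(-sqrt(-19 - 1/2*(-5)*(-5 - 1))/8 - 62) = 665 + 1/(-sqrt(-19 - 1/2*(-5)*(-6))/8 - 62) = 665 + 1/(-sqrt(-19 - 15)/8 - 62) = 665 + 1/(-I*sqrt(34)/8 - 62) = 665 + 1/(-62 - I*sqrt(34)/8)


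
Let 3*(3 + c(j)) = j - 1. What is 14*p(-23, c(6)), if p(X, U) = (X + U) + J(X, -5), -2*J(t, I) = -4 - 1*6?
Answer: -812/3 ≈ -270.67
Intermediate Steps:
c(j) = -10/3 + j/3 (c(j) = -3 + (j - 1)/3 = -3 + (-1 + j)/3 = -3 + (-⅓ + j/3) = -10/3 + j/3)
J(t, I) = 5 (J(t, I) = -(-4 - 1*6)/2 = -(-4 - 6)/2 = -½*(-10) = 5)
p(X, U) = 5 + U + X (p(X, U) = (X + U) + 5 = (U + X) + 5 = 5 + U + X)
14*p(-23, c(6)) = 14*(5 + (-10/3 + (⅓)*6) - 23) = 14*(5 + (-10/3 + 2) - 23) = 14*(5 - 4/3 - 23) = 14*(-58/3) = -812/3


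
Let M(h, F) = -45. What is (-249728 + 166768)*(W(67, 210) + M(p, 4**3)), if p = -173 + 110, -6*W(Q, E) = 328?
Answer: 24805040/3 ≈ 8.2683e+6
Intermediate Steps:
W(Q, E) = -164/3 (W(Q, E) = -1/6*328 = -164/3)
p = -63
(-249728 + 166768)*(W(67, 210) + M(p, 4**3)) = (-249728 + 166768)*(-164/3 - 45) = -82960*(-299/3) = 24805040/3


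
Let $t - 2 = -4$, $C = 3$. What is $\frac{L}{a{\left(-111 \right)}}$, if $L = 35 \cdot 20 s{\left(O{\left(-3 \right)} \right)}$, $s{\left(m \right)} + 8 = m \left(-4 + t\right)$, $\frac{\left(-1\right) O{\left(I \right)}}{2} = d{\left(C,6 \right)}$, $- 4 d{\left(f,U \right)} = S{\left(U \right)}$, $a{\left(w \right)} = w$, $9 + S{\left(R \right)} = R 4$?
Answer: $\frac{37100}{111} \approx 334.23$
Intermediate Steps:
$S{\left(R \right)} = -9 + 4 R$ ($S{\left(R \right)} = -9 + R 4 = -9 + 4 R$)
$t = -2$ ($t = 2 - 4 = -2$)
$d{\left(f,U \right)} = \frac{9}{4} - U$ ($d{\left(f,U \right)} = - \frac{-9 + 4 U}{4} = \frac{9}{4} - U$)
$O{\left(I \right)} = \frac{15}{2}$ ($O{\left(I \right)} = - 2 \left(\frac{9}{4} - 6\right) = \left(-2\right) \left(- \frac{15}{4}\right) = \frac{15}{2}$)
$s{\left(m \right)} = -8 - 6 m$ ($s{\left(m \right)} = -8 + m \left(-4 - 2\right) = -8 + m \left(-6\right) = -8 - 6 m$)
$L = -37100$ ($L = 35 \cdot 20 \left(-8 - 45\right) = 700 \left(-8 - 45\right) = 700 \left(-53\right) = -37100$)
$\frac{L}{a{\left(-111 \right)}} = - \frac{37100}{-111} = \left(-37100\right) \left(- \frac{1}{111}\right) = \frac{37100}{111}$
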